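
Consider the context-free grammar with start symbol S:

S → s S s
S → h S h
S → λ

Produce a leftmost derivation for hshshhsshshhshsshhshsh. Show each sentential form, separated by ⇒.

S ⇒ hSh   [S → h S h]
hSh ⇒ hsSsh   [S → s S s]
hsSsh ⇒ hshShsh   [S → h S h]
hshShsh ⇒ hshsSshsh   [S → s S s]
hshsSshsh ⇒ hshshShshsh   [S → h S h]
hshshShshsh ⇒ hshshhShhshsh   [S → h S h]
hshshhShhshsh ⇒ hshshhsSshhshsh   [S → s S s]
hshshhsSshhshsh ⇒ hshshhssSsshhshsh   [S → s S s]
hshshhssSsshhshsh ⇒ hshshhsshShsshhshsh   [S → h S h]
hshshhsshShsshhshsh ⇒ hshshhsshsSshsshhshsh   [S → s S s]
hshshhsshsSshsshhshsh ⇒ hshshhsshshShshsshhshsh   [S → h S h]
hshshhsshshShshsshhshsh ⇒ hshshhsshshhshsshhshsh   [S → λ]

S ⇒ hSh ⇒ hsSsh ⇒ hshShsh ⇒ hshsSshsh ⇒ hshshShshsh ⇒ hshshhShhshsh ⇒ hshshhsSshhshsh ⇒ hshshhssSsshhshsh ⇒ hshshhsshShsshhshsh ⇒ hshshhsshsSshsshhshsh ⇒ hshshhsshshShshsshhshsh ⇒ hshshhsshshhshsshhshsh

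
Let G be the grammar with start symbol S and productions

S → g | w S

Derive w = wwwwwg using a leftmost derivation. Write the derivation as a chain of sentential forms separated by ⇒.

S ⇒ wS ⇒ wwS ⇒ wwwS ⇒ wwwwS ⇒ wwwwwS ⇒ wwwwwg

S ⇒ wS   [S → w S]
wS ⇒ wwS   [S → w S]
wwS ⇒ wwwS   [S → w S]
wwwS ⇒ wwwwS   [S → w S]
wwwwS ⇒ wwwwwS   [S → w S]
wwwwwS ⇒ wwwwwg   [S → g]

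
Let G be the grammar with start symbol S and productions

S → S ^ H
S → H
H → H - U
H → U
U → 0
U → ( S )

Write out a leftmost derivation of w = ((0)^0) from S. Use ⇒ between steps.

S ⇒ H   [S → H]
H ⇒ U   [H → U]
U ⇒ (S)   [U → ( S )]
(S) ⇒ (S^H)   [S → S ^ H]
(S^H) ⇒ (H^H)   [S → H]
(H^H) ⇒ (U^H)   [H → U]
(U^H) ⇒ ((S)^H)   [U → ( S )]
((S)^H) ⇒ ((H)^H)   [S → H]
((H)^H) ⇒ ((U)^H)   [H → U]
((U)^H) ⇒ ((0)^H)   [U → 0]
((0)^H) ⇒ ((0)^U)   [H → U]
((0)^U) ⇒ ((0)^0)   [U → 0]

S⇒H⇒U⇒(S)⇒(S^H)⇒(H^H)⇒(U^H)⇒((S)^H)⇒((H)^H)⇒((U)^H)⇒((0)^H)⇒((0)^U)⇒((0)^0)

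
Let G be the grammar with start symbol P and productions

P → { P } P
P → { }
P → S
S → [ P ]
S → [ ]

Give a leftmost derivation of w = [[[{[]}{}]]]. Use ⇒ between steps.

P⇒S⇒[P]⇒[S]⇒[[P]]⇒[[S]]⇒[[[P]]]⇒[[[{P}P]]]⇒[[[{S}P]]]⇒[[[{[]}P]]]⇒[[[{[]}{}]]]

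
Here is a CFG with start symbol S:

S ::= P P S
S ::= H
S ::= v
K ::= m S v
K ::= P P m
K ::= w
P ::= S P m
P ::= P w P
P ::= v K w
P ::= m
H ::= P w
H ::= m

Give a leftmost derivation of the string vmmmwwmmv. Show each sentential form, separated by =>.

S => PPS => PwPPS => vKwwPPS => vPPmwwPPS => vmPmwwPPS => vmmmwwPPS => vmmmwwmPS => vmmmwwmmS => vmmmwwmmv

S => PPS   [S ::= P P S]
PPS => PwPPS   [P ::= P w P]
PwPPS => vKwwPPS   [P ::= v K w]
vKwwPPS => vPPmwwPPS   [K ::= P P m]
vPPmwwPPS => vmPmwwPPS   [P ::= m]
vmPmwwPPS => vmmmwwPPS   [P ::= m]
vmmmwwPPS => vmmmwwmPS   [P ::= m]
vmmmwwmPS => vmmmwwmmS   [P ::= m]
vmmmwwmmS => vmmmwwmmv   [S ::= v]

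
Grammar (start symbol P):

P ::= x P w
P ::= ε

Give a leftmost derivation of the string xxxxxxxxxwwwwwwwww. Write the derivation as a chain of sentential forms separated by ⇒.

P ⇒ xPw ⇒ xxPww ⇒ xxxPwww ⇒ xxxxPwwww ⇒ xxxxxPwwwww ⇒ xxxxxxPwwwwww ⇒ xxxxxxxPwwwwwww ⇒ xxxxxxxxPwwwwwwww ⇒ xxxxxxxxxPwwwwwwwww ⇒ xxxxxxxxxwwwwwwwww

P ⇒ xPw   [P ::= x P w]
xPw ⇒ xxPww   [P ::= x P w]
xxPww ⇒ xxxPwww   [P ::= x P w]
xxxPwww ⇒ xxxxPwwww   [P ::= x P w]
xxxxPwwww ⇒ xxxxxPwwwww   [P ::= x P w]
xxxxxPwwwww ⇒ xxxxxxPwwwwww   [P ::= x P w]
xxxxxxPwwwwww ⇒ xxxxxxxPwwwwwww   [P ::= x P w]
xxxxxxxPwwwwwww ⇒ xxxxxxxxPwwwwwwww   [P ::= x P w]
xxxxxxxxPwwwwwwww ⇒ xxxxxxxxxPwwwwwwwww   [P ::= x P w]
xxxxxxxxxPwwwwwwwww ⇒ xxxxxxxxxwwwwwwwww   [P ::= ε]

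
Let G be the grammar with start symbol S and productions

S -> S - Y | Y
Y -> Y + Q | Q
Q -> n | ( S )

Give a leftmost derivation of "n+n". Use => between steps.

S => Y   [S -> Y]
Y => Y+Q   [Y -> Y + Q]
Y+Q => Q+Q   [Y -> Q]
Q+Q => n+Q   [Q -> n]
n+Q => n+n   [Q -> n]

S => Y => Y+Q => Q+Q => n+Q => n+n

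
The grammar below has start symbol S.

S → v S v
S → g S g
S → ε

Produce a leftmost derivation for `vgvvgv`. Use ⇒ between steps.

S ⇒ vSv   [S → v S v]
vSv ⇒ vgSgv   [S → g S g]
vgSgv ⇒ vgvSvgv   [S → v S v]
vgvSvgv ⇒ vgvvgv   [S → ε]

S⇒vSv⇒vgSgv⇒vgvSvgv⇒vgvvgv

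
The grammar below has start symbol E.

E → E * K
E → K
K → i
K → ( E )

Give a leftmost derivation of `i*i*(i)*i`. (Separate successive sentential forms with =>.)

E => E*K   [E → E * K]
E*K => E*K*K   [E → E * K]
E*K*K => E*K*K*K   [E → E * K]
E*K*K*K => K*K*K*K   [E → K]
K*K*K*K => i*K*K*K   [K → i]
i*K*K*K => i*i*K*K   [K → i]
i*i*K*K => i*i*(E)*K   [K → ( E )]
i*i*(E)*K => i*i*(K)*K   [E → K]
i*i*(K)*K => i*i*(i)*K   [K → i]
i*i*(i)*K => i*i*(i)*i   [K → i]

E=>E*K=>E*K*K=>E*K*K*K=>K*K*K*K=>i*K*K*K=>i*i*K*K=>i*i*(E)*K=>i*i*(K)*K=>i*i*(i)*K=>i*i*(i)*i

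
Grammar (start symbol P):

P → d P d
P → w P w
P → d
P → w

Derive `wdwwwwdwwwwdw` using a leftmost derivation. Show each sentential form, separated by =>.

P => wPw   [P → w P w]
wPw => wdPdw   [P → d P d]
wdPdw => wdwPwdw   [P → w P w]
wdwPwdw => wdwwPwwdw   [P → w P w]
wdwwPwwdw => wdwwwPwwwdw   [P → w P w]
wdwwwPwwwdw => wdwwwwPwwwwdw   [P → w P w]
wdwwwwPwwwwdw => wdwwwwdwwwwdw   [P → d]

P => wPw => wdPdw => wdwPwdw => wdwwPwwdw => wdwwwPwwwdw => wdwwwwPwwwwdw => wdwwwwdwwwwdw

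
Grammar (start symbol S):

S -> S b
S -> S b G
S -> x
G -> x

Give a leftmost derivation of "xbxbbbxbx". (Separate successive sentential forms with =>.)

S=>SbG=>SbGbG=>SbbGbG=>SbbbGbG=>SbGbbbGbG=>xbGbbbGbG=>xbxbbbGbG=>xbxbbbxbG=>xbxbbbxbx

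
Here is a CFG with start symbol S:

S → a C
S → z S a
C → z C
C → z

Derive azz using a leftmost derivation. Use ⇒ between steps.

S ⇒ aC   [S → a C]
aC ⇒ azC   [C → z C]
azC ⇒ azz   [C → z]

S ⇒ aC ⇒ azC ⇒ azz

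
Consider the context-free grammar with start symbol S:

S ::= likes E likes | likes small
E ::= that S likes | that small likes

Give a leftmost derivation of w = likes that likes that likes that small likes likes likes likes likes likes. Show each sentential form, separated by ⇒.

S ⇒ likes E likes ⇒ likes that S likes likes ⇒ likes that likes E likes likes likes ⇒ likes that likes that S likes likes likes likes ⇒ likes that likes that likes E likes likes likes likes likes ⇒ likes that likes that likes that small likes likes likes likes likes likes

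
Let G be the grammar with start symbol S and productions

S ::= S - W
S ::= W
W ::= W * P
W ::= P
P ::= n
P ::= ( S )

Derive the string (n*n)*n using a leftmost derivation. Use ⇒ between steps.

S ⇒ W ⇒ W*P ⇒ P*P ⇒ (S)*P ⇒ (W)*P ⇒ (W*P)*P ⇒ (P*P)*P ⇒ (n*P)*P ⇒ (n*n)*P ⇒ (n*n)*n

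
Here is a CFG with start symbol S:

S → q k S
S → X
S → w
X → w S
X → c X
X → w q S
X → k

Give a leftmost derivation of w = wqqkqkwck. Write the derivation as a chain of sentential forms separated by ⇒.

S ⇒ X   [S → X]
X ⇒ wqS   [X → w q S]
wqS ⇒ wqqkS   [S → q k S]
wqqkS ⇒ wqqkqkS   [S → q k S]
wqqkqkS ⇒ wqqkqkX   [S → X]
wqqkqkX ⇒ wqqkqkwS   [X → w S]
wqqkqkwS ⇒ wqqkqkwX   [S → X]
wqqkqkwX ⇒ wqqkqkwcX   [X → c X]
wqqkqkwcX ⇒ wqqkqkwck   [X → k]

S ⇒ X ⇒ wqS ⇒ wqqkS ⇒ wqqkqkS ⇒ wqqkqkX ⇒ wqqkqkwS ⇒ wqqkqkwX ⇒ wqqkqkwcX ⇒ wqqkqkwck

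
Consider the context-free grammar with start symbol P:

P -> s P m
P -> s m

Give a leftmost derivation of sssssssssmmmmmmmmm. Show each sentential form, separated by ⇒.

P ⇒ sPm ⇒ ssPmm ⇒ sssPmmm ⇒ ssssPmmmm ⇒ sssssPmmmmm ⇒ ssssssPmmmmmm ⇒ sssssssPmmmmmmm ⇒ ssssssssPmmmmmmmm ⇒ sssssssssmmmmmmmmm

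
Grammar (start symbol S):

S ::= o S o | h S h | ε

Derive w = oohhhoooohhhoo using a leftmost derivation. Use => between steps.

S => oSo => ooSoo => oohShoo => oohhShhoo => oohhhShhhoo => oohhhoSohhhoo => oohhhooSoohhhoo => oohhhoooohhhoo

S => oSo   [S ::= o S o]
oSo => ooSoo   [S ::= o S o]
ooSoo => oohShoo   [S ::= h S h]
oohShoo => oohhShhoo   [S ::= h S h]
oohhShhoo => oohhhShhhoo   [S ::= h S h]
oohhhShhhoo => oohhhoSohhhoo   [S ::= o S o]
oohhhoSohhhoo => oohhhooSoohhhoo   [S ::= o S o]
oohhhooSoohhhoo => oohhhoooohhhoo   [S ::= ε]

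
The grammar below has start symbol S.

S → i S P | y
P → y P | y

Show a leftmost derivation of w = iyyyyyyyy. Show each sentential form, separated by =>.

S => iSP   [S → i S P]
iSP => iyP   [S → y]
iyP => iyyP   [P → y P]
iyyP => iyyyP   [P → y P]
iyyyP => iyyyyP   [P → y P]
iyyyyP => iyyyyyP   [P → y P]
iyyyyyP => iyyyyyyP   [P → y P]
iyyyyyyP => iyyyyyyyP   [P → y P]
iyyyyyyyP => iyyyyyyyy   [P → y]

S => iSP => iyP => iyyP => iyyyP => iyyyyP => iyyyyyP => iyyyyyyP => iyyyyyyyP => iyyyyyyyy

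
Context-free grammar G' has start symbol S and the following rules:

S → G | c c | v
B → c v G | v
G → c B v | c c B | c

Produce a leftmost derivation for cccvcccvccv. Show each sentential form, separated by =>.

S => G   [S → G]
G => ccB   [G → c c B]
ccB => cccvG   [B → c v G]
cccvG => cccvccB   [G → c c B]
cccvccB => cccvcccvG   [B → c v G]
cccvcccvG => cccvcccvccB   [G → c c B]
cccvcccvccB => cccvcccvccv   [B → v]

S=>G=>ccB=>cccvG=>cccvccB=>cccvcccvG=>cccvcccvccB=>cccvcccvccv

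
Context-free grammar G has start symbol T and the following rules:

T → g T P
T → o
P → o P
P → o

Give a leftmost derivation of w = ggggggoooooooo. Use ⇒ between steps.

T ⇒ gTP   [T → g T P]
gTP ⇒ ggTPP   [T → g T P]
ggTPP ⇒ gggTPPP   [T → g T P]
gggTPPP ⇒ ggggTPPPP   [T → g T P]
ggggTPPPP ⇒ gggggTPPPPP   [T → g T P]
gggggTPPPPP ⇒ ggggggTPPPPPP   [T → g T P]
ggggggTPPPPPP ⇒ ggggggoPPPPPP   [T → o]
ggggggoPPPPPP ⇒ ggggggooPPPPPP   [P → o P]
ggggggooPPPPPP ⇒ ggggggoooPPPPP   [P → o]
ggggggoooPPPPP ⇒ ggggggooooPPPP   [P → o]
ggggggooooPPPP ⇒ ggggggoooooPPP   [P → o]
ggggggoooooPPP ⇒ ggggggooooooPP   [P → o]
ggggggooooooPP ⇒ ggggggoooooooP   [P → o]
ggggggoooooooP ⇒ ggggggoooooooo   [P → o]

T⇒gTP⇒ggTPP⇒gggTPPP⇒ggggTPPPP⇒gggggTPPPPP⇒ggggggTPPPPPP⇒ggggggoPPPPPP⇒ggggggooPPPPPP⇒ggggggoooPPPPP⇒ggggggooooPPPP⇒ggggggoooooPPP⇒ggggggooooooPP⇒ggggggoooooooP⇒ggggggoooooooo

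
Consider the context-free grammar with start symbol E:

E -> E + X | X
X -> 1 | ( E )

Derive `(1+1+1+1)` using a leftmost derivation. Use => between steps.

E => X   [E -> X]
X => (E)   [X -> ( E )]
(E) => (E+X)   [E -> E + X]
(E+X) => (E+X+X)   [E -> E + X]
(E+X+X) => (E+X+X+X)   [E -> E + X]
(E+X+X+X) => (X+X+X+X)   [E -> X]
(X+X+X+X) => (1+X+X+X)   [X -> 1]
(1+X+X+X) => (1+1+X+X)   [X -> 1]
(1+1+X+X) => (1+1+1+X)   [X -> 1]
(1+1+1+X) => (1+1+1+1)   [X -> 1]

E => X => (E) => (E+X) => (E+X+X) => (E+X+X+X) => (X+X+X+X) => (1+X+X+X) => (1+1+X+X) => (1+1+1+X) => (1+1+1+1)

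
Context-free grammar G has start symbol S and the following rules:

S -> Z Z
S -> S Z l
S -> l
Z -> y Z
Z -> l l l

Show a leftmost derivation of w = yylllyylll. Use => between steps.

S => ZZ => yZZ => yyZZ => yylllZ => yylllyZ => yylllyyZ => yylllyylll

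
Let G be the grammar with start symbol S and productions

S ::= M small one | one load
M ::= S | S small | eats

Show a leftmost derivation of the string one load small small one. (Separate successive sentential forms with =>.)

S => M small one => S small small one => one load small small one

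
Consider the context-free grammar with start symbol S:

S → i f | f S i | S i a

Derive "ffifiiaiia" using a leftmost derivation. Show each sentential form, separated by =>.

S => Sia => fSiia => fSiaiia => ffSiiaiia => ffifiiaiia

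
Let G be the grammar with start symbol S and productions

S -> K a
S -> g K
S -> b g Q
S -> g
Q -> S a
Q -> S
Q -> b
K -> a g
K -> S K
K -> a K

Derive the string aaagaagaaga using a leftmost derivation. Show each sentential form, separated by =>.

S=>Ka=>SKa=>KaKa=>aKaKa=>aaKaKa=>aaSKaKa=>aaKaKaKa=>aaagaKaKa=>aaagaagaKa=>aaagaagaaga

S => Ka   [S -> K a]
Ka => SKa   [K -> S K]
SKa => KaKa   [S -> K a]
KaKa => aKaKa   [K -> a K]
aKaKa => aaKaKa   [K -> a K]
aaKaKa => aaSKaKa   [K -> S K]
aaSKaKa => aaKaKaKa   [S -> K a]
aaKaKaKa => aaagaKaKa   [K -> a g]
aaagaKaKa => aaagaagaKa   [K -> a g]
aaagaagaKa => aaagaagaaga   [K -> a g]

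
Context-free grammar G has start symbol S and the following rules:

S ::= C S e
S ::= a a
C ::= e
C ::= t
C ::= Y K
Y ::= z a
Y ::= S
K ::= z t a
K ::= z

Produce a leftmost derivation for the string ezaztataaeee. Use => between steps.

S => CSe   [S ::= C S e]
CSe => eSe   [C ::= e]
eSe => eCSee   [S ::= C S e]
eCSee => eYKSee   [C ::= Y K]
eYKSee => ezaKSee   [Y ::= z a]
ezaKSee => ezaztaSee   [K ::= z t a]
ezaztaSee => ezaztaCSeee   [S ::= C S e]
ezaztaCSeee => ezaztatSeee   [C ::= t]
ezaztatSeee => ezaztataaeee   [S ::= a a]

S=>CSe=>eSe=>eCSee=>eYKSee=>ezaKSee=>ezaztaSee=>ezaztaCSeee=>ezaztatSeee=>ezaztataaeee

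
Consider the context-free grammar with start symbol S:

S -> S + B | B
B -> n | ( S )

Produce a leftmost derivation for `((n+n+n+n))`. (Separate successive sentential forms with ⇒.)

S ⇒ B   [S -> B]
B ⇒ (S)   [B -> ( S )]
(S) ⇒ (B)   [S -> B]
(B) ⇒ ((S))   [B -> ( S )]
((S)) ⇒ ((S+B))   [S -> S + B]
((S+B)) ⇒ ((S+B+B))   [S -> S + B]
((S+B+B)) ⇒ ((S+B+B+B))   [S -> S + B]
((S+B+B+B)) ⇒ ((B+B+B+B))   [S -> B]
((B+B+B+B)) ⇒ ((n+B+B+B))   [B -> n]
((n+B+B+B)) ⇒ ((n+n+B+B))   [B -> n]
((n+n+B+B)) ⇒ ((n+n+n+B))   [B -> n]
((n+n+n+B)) ⇒ ((n+n+n+n))   [B -> n]

S ⇒ B ⇒ (S) ⇒ (B) ⇒ ((S)) ⇒ ((S+B)) ⇒ ((S+B+B)) ⇒ ((S+B+B+B)) ⇒ ((B+B+B+B)) ⇒ ((n+B+B+B)) ⇒ ((n+n+B+B)) ⇒ ((n+n+n+B)) ⇒ ((n+n+n+n))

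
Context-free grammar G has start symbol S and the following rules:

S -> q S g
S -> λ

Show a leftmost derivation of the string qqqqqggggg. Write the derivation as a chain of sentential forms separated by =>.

S => qSg   [S -> q S g]
qSg => qqSgg   [S -> q S g]
qqSgg => qqqSggg   [S -> q S g]
qqqSggg => qqqqSgggg   [S -> q S g]
qqqqSgggg => qqqqqSggggg   [S -> q S g]
qqqqqSggggg => qqqqqggggg   [S -> λ]

S => qSg => qqSgg => qqqSggg => qqqqSgggg => qqqqqSggggg => qqqqqggggg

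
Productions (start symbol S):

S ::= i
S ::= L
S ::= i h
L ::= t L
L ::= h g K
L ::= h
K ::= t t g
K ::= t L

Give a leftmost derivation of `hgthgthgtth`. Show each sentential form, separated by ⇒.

S ⇒ L ⇒ hgK ⇒ hgtL ⇒ hgthgK ⇒ hgthgtL ⇒ hgthgthgK ⇒ hgthgthgtL ⇒ hgthgthgttL ⇒ hgthgthgtth

S ⇒ L   [S ::= L]
L ⇒ hgK   [L ::= h g K]
hgK ⇒ hgtL   [K ::= t L]
hgtL ⇒ hgthgK   [L ::= h g K]
hgthgK ⇒ hgthgtL   [K ::= t L]
hgthgtL ⇒ hgthgthgK   [L ::= h g K]
hgthgthgK ⇒ hgthgthgtL   [K ::= t L]
hgthgthgtL ⇒ hgthgthgttL   [L ::= t L]
hgthgthgttL ⇒ hgthgthgtth   [L ::= h]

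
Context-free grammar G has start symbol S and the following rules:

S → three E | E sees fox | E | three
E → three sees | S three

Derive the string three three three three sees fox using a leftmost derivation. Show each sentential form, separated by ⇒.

S ⇒ E sees fox   [S → E sees fox]
E sees fox ⇒ S three sees fox   [E → S three]
S three sees fox ⇒ E three sees fox   [S → E]
E three sees fox ⇒ S three three sees fox   [E → S three]
S three three sees fox ⇒ E three three sees fox   [S → E]
E three three sees fox ⇒ S three three three sees fox   [E → S three]
S three three three sees fox ⇒ three three three three sees fox   [S → three]

S ⇒ E sees fox ⇒ S three sees fox ⇒ E three sees fox ⇒ S three three sees fox ⇒ E three three sees fox ⇒ S three three three sees fox ⇒ three three three three sees fox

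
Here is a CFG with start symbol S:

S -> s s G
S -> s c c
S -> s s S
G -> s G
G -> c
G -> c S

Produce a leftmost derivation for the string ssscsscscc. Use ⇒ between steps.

S ⇒ ssG   [S -> s s G]
ssG ⇒ sssG   [G -> s G]
sssG ⇒ ssscS   [G -> c S]
ssscS ⇒ ssscssG   [S -> s s G]
ssscssG ⇒ ssscsscS   [G -> c S]
ssscsscS ⇒ ssscsscscc   [S -> s c c]

S⇒ssG⇒sssG⇒ssscS⇒ssscssG⇒ssscsscS⇒ssscsscscc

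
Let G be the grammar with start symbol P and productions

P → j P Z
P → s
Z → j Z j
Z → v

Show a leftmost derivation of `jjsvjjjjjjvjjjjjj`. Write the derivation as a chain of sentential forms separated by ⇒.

P⇒jPZ⇒jjPZZ⇒jjsZZ⇒jjsvZ⇒jjsvjZj⇒jjsvjjZjj⇒jjsvjjjZjjj⇒jjsvjjjjZjjjj⇒jjsvjjjjjZjjjjj⇒jjsvjjjjjjZjjjjjj⇒jjsvjjjjjjvjjjjjj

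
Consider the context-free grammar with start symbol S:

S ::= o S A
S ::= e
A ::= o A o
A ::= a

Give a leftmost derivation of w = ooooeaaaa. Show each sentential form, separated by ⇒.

S ⇒ oSA ⇒ ooSAA ⇒ oooSAAA ⇒ ooooSAAAA ⇒ ooooeAAAA ⇒ ooooeaAAA ⇒ ooooeaaAA ⇒ ooooeaaaA ⇒ ooooeaaaa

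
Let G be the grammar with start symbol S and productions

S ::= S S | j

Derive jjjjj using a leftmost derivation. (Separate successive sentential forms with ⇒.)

S ⇒ SS   [S ::= S S]
SS ⇒ SSS   [S ::= S S]
SSS ⇒ SSSS   [S ::= S S]
SSSS ⇒ SSSSS   [S ::= S S]
SSSSS ⇒ jSSSS   [S ::= j]
jSSSS ⇒ jjSSS   [S ::= j]
jjSSS ⇒ jjjSS   [S ::= j]
jjjSS ⇒ jjjjS   [S ::= j]
jjjjS ⇒ jjjjj   [S ::= j]

S ⇒ SS ⇒ SSS ⇒ SSSS ⇒ SSSSS ⇒ jSSSS ⇒ jjSSS ⇒ jjjSS ⇒ jjjjS ⇒ jjjjj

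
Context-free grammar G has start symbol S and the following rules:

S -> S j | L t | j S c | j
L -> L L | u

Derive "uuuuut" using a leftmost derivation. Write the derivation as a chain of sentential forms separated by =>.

S => Lt   [S -> L t]
Lt => LLt   [L -> L L]
LLt => LLLt   [L -> L L]
LLLt => uLLt   [L -> u]
uLLt => uLLLt   [L -> L L]
uLLLt => uLLLLt   [L -> L L]
uLLLLt => uuLLLt   [L -> u]
uuLLLt => uuuLLt   [L -> u]
uuuLLt => uuuuLt   [L -> u]
uuuuLt => uuuuut   [L -> u]

S => Lt => LLt => LLLt => uLLt => uLLLt => uLLLLt => uuLLLt => uuuLLt => uuuuLt => uuuuut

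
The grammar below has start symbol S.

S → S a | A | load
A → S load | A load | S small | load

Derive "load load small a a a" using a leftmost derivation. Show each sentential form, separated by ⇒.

S ⇒ S a ⇒ S a a ⇒ S a a a ⇒ A a a a ⇒ S small a a a ⇒ A small a a a ⇒ S load small a a a ⇒ load load small a a a

S ⇒ S a   [S → S a]
S a ⇒ S a a   [S → S a]
S a a ⇒ S a a a   [S → S a]
S a a a ⇒ A a a a   [S → A]
A a a a ⇒ S small a a a   [A → S small]
S small a a a ⇒ A small a a a   [S → A]
A small a a a ⇒ S load small a a a   [A → S load]
S load small a a a ⇒ load load small a a a   [S → load]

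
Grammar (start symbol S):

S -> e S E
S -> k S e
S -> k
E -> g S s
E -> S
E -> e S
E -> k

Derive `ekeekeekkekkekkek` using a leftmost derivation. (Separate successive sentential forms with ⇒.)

S ⇒ eSE   [S -> e S E]
eSE ⇒ ekSeE   [S -> k S e]
ekSeE ⇒ ekeSEeE   [S -> e S E]
ekeSEeE ⇒ ekeeSEEeE   [S -> e S E]
ekeeSEEeE ⇒ ekeekSeEEeE   [S -> k S e]
ekeekSeEEeE ⇒ ekeekeSEeEEeE   [S -> e S E]
ekeekeSEeEEeE ⇒ ekeekeeSEEeEEeE   [S -> e S E]
ekeekeeSEEeEEeE ⇒ ekeekeekSeEEeEEeE   [S -> k S e]
ekeekeekSeEEeEEeE ⇒ ekeekeekkeEEeEEeE   [S -> k]
ekeekeekkeEEeEEeE ⇒ ekeekeekkekEeEEeE   [E -> k]
ekeekeekkekEeEEeE ⇒ ekeekeekkekkeEEeE   [E -> k]
ekeekeekkekkeEEeE ⇒ ekeekeekkekkekEeE   [E -> k]
ekeekeekkekkekEeE ⇒ ekeekeekkekkekkeE   [E -> k]
ekeekeekkekkekkeE ⇒ ekeekeekkekkekkek   [E -> k]

S ⇒ eSE ⇒ ekSeE ⇒ ekeSEeE ⇒ ekeeSEEeE ⇒ ekeekSeEEeE ⇒ ekeekeSEeEEeE ⇒ ekeekeeSEEeEEeE ⇒ ekeekeekSeEEeEEeE ⇒ ekeekeekkeEEeEEeE ⇒ ekeekeekkekEeEEeE ⇒ ekeekeekkekkeEEeE ⇒ ekeekeekkekkekEeE ⇒ ekeekeekkekkekkeE ⇒ ekeekeekkekkekkek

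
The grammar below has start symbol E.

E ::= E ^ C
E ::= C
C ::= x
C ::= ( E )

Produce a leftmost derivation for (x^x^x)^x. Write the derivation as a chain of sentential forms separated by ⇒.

E ⇒ E^C ⇒ C^C ⇒ (E)^C ⇒ (E^C)^C ⇒ (E^C^C)^C ⇒ (C^C^C)^C ⇒ (x^C^C)^C ⇒ (x^x^C)^C ⇒ (x^x^x)^C ⇒ (x^x^x)^x

E ⇒ E^C   [E ::= E ^ C]
E^C ⇒ C^C   [E ::= C]
C^C ⇒ (E)^C   [C ::= ( E )]
(E)^C ⇒ (E^C)^C   [E ::= E ^ C]
(E^C)^C ⇒ (E^C^C)^C   [E ::= E ^ C]
(E^C^C)^C ⇒ (C^C^C)^C   [E ::= C]
(C^C^C)^C ⇒ (x^C^C)^C   [C ::= x]
(x^C^C)^C ⇒ (x^x^C)^C   [C ::= x]
(x^x^C)^C ⇒ (x^x^x)^C   [C ::= x]
(x^x^x)^C ⇒ (x^x^x)^x   [C ::= x]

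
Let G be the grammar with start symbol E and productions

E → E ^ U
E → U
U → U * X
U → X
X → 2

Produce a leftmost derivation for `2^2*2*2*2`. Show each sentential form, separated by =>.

E => E^U => U^U => X^U => 2^U => 2^U*X => 2^U*X*X => 2^U*X*X*X => 2^X*X*X*X => 2^2*X*X*X => 2^2*2*X*X => 2^2*2*2*X => 2^2*2*2*2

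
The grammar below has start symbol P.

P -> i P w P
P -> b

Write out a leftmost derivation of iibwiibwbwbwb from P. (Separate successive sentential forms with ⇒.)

P ⇒ iPwP ⇒ iiPwPwP ⇒ iibwPwP ⇒ iibwiPwPwP ⇒ iibwiiPwPwPwP ⇒ iibwiibwPwPwP ⇒ iibwiibwbwPwP ⇒ iibwiibwbwbwP ⇒ iibwiibwbwbwb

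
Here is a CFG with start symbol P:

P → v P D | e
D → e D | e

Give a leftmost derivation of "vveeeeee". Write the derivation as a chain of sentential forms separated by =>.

P => vPD => vvPDD => vveDD => vveeDD => vveeeDD => vveeeeDD => vveeeeeD => vveeeeee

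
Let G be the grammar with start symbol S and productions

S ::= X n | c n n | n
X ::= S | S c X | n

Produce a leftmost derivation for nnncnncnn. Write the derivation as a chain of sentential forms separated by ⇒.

S⇒Xn⇒ScXn⇒XncXn⇒ScXncXn⇒XncXncXn⇒SncXncXn⇒XnncXncXn⇒nnncXncXn⇒nnncnncXn⇒nnncnncnn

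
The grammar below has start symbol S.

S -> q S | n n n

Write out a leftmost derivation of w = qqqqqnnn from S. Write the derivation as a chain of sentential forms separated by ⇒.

S ⇒ qS ⇒ qqS ⇒ qqqS ⇒ qqqqS ⇒ qqqqqS ⇒ qqqqqnnn

S ⇒ qS   [S -> q S]
qS ⇒ qqS   [S -> q S]
qqS ⇒ qqqS   [S -> q S]
qqqS ⇒ qqqqS   [S -> q S]
qqqqS ⇒ qqqqqS   [S -> q S]
qqqqqS ⇒ qqqqqnnn   [S -> n n n]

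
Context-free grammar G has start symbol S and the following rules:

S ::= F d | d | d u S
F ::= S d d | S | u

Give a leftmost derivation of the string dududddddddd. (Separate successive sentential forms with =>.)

S => Fd => Sddd => Fdddd => Sdddd => Fddddd => Sddddddd => duSddddddd => duduSddddddd => dududddddddd

S => Fd   [S ::= F d]
Fd => Sddd   [F ::= S d d]
Sddd => Fdddd   [S ::= F d]
Fdddd => Sdddd   [F ::= S]
Sdddd => Fddddd   [S ::= F d]
Fddddd => Sddddddd   [F ::= S d d]
Sddddddd => duSddddddd   [S ::= d u S]
duSddddddd => duduSddddddd   [S ::= d u S]
duduSddddddd => dududddddddd   [S ::= d]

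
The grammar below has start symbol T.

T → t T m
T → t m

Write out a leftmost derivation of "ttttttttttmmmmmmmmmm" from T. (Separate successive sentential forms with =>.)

T=>tTm=>ttTmm=>tttTmmm=>ttttTmmmm=>tttttTmmmmm=>ttttttTmmmmmm=>tttttttTmmmmmmm=>ttttttttTmmmmmmmm=>tttttttttTmmmmmmmmm=>ttttttttttmmmmmmmmmm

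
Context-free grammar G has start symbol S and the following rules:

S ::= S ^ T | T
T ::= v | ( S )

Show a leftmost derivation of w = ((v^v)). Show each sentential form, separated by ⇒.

S ⇒ T   [S ::= T]
T ⇒ (S)   [T ::= ( S )]
(S) ⇒ (T)   [S ::= T]
(T) ⇒ ((S))   [T ::= ( S )]
((S)) ⇒ ((S^T))   [S ::= S ^ T]
((S^T)) ⇒ ((T^T))   [S ::= T]
((T^T)) ⇒ ((v^T))   [T ::= v]
((v^T)) ⇒ ((v^v))   [T ::= v]

S ⇒ T ⇒ (S) ⇒ (T) ⇒ ((S)) ⇒ ((S^T)) ⇒ ((T^T)) ⇒ ((v^T)) ⇒ ((v^v))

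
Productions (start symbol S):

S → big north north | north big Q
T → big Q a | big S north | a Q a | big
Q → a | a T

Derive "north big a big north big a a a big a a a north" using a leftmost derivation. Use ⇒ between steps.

S ⇒ north big Q   [S → north big Q]
north big Q ⇒ north big a T   [Q → a T]
north big a T ⇒ north big a big S north   [T → big S north]
north big a big S north ⇒ north big a big north big Q north   [S → north big Q]
north big a big north big Q north ⇒ north big a big north big a T north   [Q → a T]
north big a big north big a T north ⇒ north big a big north big a a Q a north   [T → a Q a]
north big a big north big a a Q a north ⇒ north big a big north big a a a T a north   [Q → a T]
north big a big north big a a a T a north ⇒ north big a big north big a a a big Q a a north   [T → big Q a]
north big a big north big a a a big Q a a north ⇒ north big a big north big a a a big a a a north   [Q → a]

S ⇒ north big Q ⇒ north big a T ⇒ north big a big S north ⇒ north big a big north big Q north ⇒ north big a big north big a T north ⇒ north big a big north big a a Q a north ⇒ north big a big north big a a a T a north ⇒ north big a big north big a a a big Q a a north ⇒ north big a big north big a a a big a a a north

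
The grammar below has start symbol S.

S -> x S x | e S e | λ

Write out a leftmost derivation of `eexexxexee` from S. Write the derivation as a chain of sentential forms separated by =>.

S => eSe => eeSee => eexSxee => eexeSexee => eexexSxexee => eexexxexee

S => eSe   [S -> e S e]
eSe => eeSee   [S -> e S e]
eeSee => eexSxee   [S -> x S x]
eexSxee => eexeSexee   [S -> e S e]
eexeSexee => eexexSxexee   [S -> x S x]
eexexSxexee => eexexxexee   [S -> λ]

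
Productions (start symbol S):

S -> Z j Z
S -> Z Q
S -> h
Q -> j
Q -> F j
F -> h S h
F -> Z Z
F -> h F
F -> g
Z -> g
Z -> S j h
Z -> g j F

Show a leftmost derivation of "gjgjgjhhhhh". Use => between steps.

S => ZjZ => gjFjZ => gjgjZ => gjgjgjF => gjgjgjhF => gjgjgjhhF => gjgjgjhhhSh => gjgjgjhhhhh

S => ZjZ   [S -> Z j Z]
ZjZ => gjFjZ   [Z -> g j F]
gjFjZ => gjgjZ   [F -> g]
gjgjZ => gjgjgjF   [Z -> g j F]
gjgjgjF => gjgjgjhF   [F -> h F]
gjgjgjhF => gjgjgjhhF   [F -> h F]
gjgjgjhhF => gjgjgjhhhSh   [F -> h S h]
gjgjgjhhhSh => gjgjgjhhhhh   [S -> h]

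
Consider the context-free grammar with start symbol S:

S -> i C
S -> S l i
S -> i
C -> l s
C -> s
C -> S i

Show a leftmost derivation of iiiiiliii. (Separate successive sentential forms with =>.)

S => iC => iSi => iiCi => iiSii => iiSliii => iiiCliii => iiiSiliii => iiiiiliii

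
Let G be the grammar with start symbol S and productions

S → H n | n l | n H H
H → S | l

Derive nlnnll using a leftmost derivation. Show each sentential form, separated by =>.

S => nHH => nSH => nHnH => nlnH => nlnS => nlnnHH => nlnnlH => nlnnll

S => nHH   [S → n H H]
nHH => nSH   [H → S]
nSH => nHnH   [S → H n]
nHnH => nlnH   [H → l]
nlnH => nlnS   [H → S]
nlnS => nlnnHH   [S → n H H]
nlnnHH => nlnnlH   [H → l]
nlnnlH => nlnnll   [H → l]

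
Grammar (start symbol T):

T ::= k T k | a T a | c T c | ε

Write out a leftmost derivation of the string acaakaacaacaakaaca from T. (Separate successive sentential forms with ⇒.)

T ⇒ aTa   [T ::= a T a]
aTa ⇒ acTca   [T ::= c T c]
acTca ⇒ acaTaca   [T ::= a T a]
acaTaca ⇒ acaaTaaca   [T ::= a T a]
acaaTaaca ⇒ acaakTkaaca   [T ::= k T k]
acaakTkaaca ⇒ acaakaTakaaca   [T ::= a T a]
acaakaTakaaca ⇒ acaakaaTaakaaca   [T ::= a T a]
acaakaaTaakaaca ⇒ acaakaacTcaakaaca   [T ::= c T c]
acaakaacTcaakaaca ⇒ acaakaacaTacaakaaca   [T ::= a T a]
acaakaacaTacaakaaca ⇒ acaakaacaacaakaaca   [T ::= ε]

T ⇒ aTa ⇒ acTca ⇒ acaTaca ⇒ acaaTaaca ⇒ acaakTkaaca ⇒ acaakaTakaaca ⇒ acaakaaTaakaaca ⇒ acaakaacTcaakaaca ⇒ acaakaacaTacaakaaca ⇒ acaakaacaacaakaaca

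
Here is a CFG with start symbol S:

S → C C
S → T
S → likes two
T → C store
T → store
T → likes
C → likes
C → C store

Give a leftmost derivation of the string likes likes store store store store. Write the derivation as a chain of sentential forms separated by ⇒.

S ⇒ C C ⇒ likes C ⇒ likes C store ⇒ likes C store store ⇒ likes C store store store ⇒ likes C store store store store ⇒ likes likes store store store store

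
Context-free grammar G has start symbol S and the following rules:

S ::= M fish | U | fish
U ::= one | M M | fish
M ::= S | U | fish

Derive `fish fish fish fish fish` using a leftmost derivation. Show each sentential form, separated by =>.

S => M fish => U fish => M M fish => U M fish => M M M fish => S M M fish => fish M M fish => fish U M fish => fish M M M fish => fish fish M M fish => fish fish fish M fish => fish fish fish fish fish

S => M fish   [S ::= M fish]
M fish => U fish   [M ::= U]
U fish => M M fish   [U ::= M M]
M M fish => U M fish   [M ::= U]
U M fish => M M M fish   [U ::= M M]
M M M fish => S M M fish   [M ::= S]
S M M fish => fish M M fish   [S ::= fish]
fish M M fish => fish U M fish   [M ::= U]
fish U M fish => fish M M M fish   [U ::= M M]
fish M M M fish => fish fish M M fish   [M ::= fish]
fish fish M M fish => fish fish fish M fish   [M ::= fish]
fish fish fish M fish => fish fish fish fish fish   [M ::= fish]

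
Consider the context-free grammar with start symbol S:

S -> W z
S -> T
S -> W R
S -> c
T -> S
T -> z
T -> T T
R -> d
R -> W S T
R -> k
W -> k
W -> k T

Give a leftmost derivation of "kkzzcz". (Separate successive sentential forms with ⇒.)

S ⇒ WR   [S -> W R]
WR ⇒ kR   [W -> k]
kR ⇒ kWST   [R -> W S T]
kWST ⇒ kkTST   [W -> k T]
kkTST ⇒ kkTTST   [T -> T T]
kkTTST ⇒ kkzTST   [T -> z]
kkzTST ⇒ kkzzST   [T -> z]
kkzzST ⇒ kkzzcT   [S -> c]
kkzzcT ⇒ kkzzcz   [T -> z]

S⇒WR⇒kR⇒kWST⇒kkTST⇒kkTTST⇒kkzTST⇒kkzzST⇒kkzzcT⇒kkzzcz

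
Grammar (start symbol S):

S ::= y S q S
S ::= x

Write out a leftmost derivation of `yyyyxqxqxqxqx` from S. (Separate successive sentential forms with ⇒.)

S⇒ySqS⇒yySqSqS⇒yyySqSqSqS⇒yyyySqSqSqSqS⇒yyyyxqSqSqSqS⇒yyyyxqxqSqSqS⇒yyyyxqxqxqSqS⇒yyyyxqxqxqxqS⇒yyyyxqxqxqxqx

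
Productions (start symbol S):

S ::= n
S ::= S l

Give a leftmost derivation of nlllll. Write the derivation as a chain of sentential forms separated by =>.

S => Sl   [S ::= S l]
Sl => Sll   [S ::= S l]
Sll => Slll   [S ::= S l]
Slll => Sllll   [S ::= S l]
Sllll => Slllll   [S ::= S l]
Slllll => nlllll   [S ::= n]

S=>Sl=>Sll=>Slll=>Sllll=>Slllll=>nlllll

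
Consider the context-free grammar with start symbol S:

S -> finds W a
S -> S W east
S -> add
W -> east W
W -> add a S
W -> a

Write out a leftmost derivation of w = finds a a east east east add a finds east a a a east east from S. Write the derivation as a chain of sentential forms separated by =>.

S => S W east => finds W a W east => finds a a W east => finds a a east W east => finds a a east east W east => finds a a east east east W east => finds a a east east east add a S east => finds a a east east east add a S W east east => finds a a east east east add a finds W a W east east => finds a a east east east add a finds east W a W east east => finds a a east east east add a finds east a a W east east => finds a a east east east add a finds east a a a east east

S => S W east   [S -> S W east]
S W east => finds W a W east   [S -> finds W a]
finds W a W east => finds a a W east   [W -> a]
finds a a W east => finds a a east W east   [W -> east W]
finds a a east W east => finds a a east east W east   [W -> east W]
finds a a east east W east => finds a a east east east W east   [W -> east W]
finds a a east east east W east => finds a a east east east add a S east   [W -> add a S]
finds a a east east east add a S east => finds a a east east east add a S W east east   [S -> S W east]
finds a a east east east add a S W east east => finds a a east east east add a finds W a W east east   [S -> finds W a]
finds a a east east east add a finds W a W east east => finds a a east east east add a finds east W a W east east   [W -> east W]
finds a a east east east add a finds east W a W east east => finds a a east east east add a finds east a a W east east   [W -> a]
finds a a east east east add a finds east a a W east east => finds a a east east east add a finds east a a a east east   [W -> a]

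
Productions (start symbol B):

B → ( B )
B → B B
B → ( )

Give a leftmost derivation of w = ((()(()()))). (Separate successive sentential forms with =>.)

B => (B) => ((B)) => ((BB)) => ((()B)) => ((()(B))) => ((()(BB))) => ((()(()B))) => ((()(()())))

B => (B)   [B → ( B )]
(B) => ((B))   [B → ( B )]
((B)) => ((BB))   [B → B B]
((BB)) => ((()B))   [B → ( )]
((()B)) => ((()(B)))   [B → ( B )]
((()(B))) => ((()(BB)))   [B → B B]
((()(BB))) => ((()(()B)))   [B → ( )]
((()(()B))) => ((()(()())))   [B → ( )]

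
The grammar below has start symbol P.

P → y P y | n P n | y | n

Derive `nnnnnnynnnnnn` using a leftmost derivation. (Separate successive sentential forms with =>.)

P=>nPn=>nnPnn=>nnnPnnn=>nnnnPnnnn=>nnnnnPnnnnn=>nnnnnnPnnnnnn=>nnnnnnynnnnnn

P => nPn   [P → n P n]
nPn => nnPnn   [P → n P n]
nnPnn => nnnPnnn   [P → n P n]
nnnPnnn => nnnnPnnnn   [P → n P n]
nnnnPnnnn => nnnnnPnnnnn   [P → n P n]
nnnnnPnnnnn => nnnnnnPnnnnnn   [P → n P n]
nnnnnnPnnnnnn => nnnnnnynnnnnn   [P → y]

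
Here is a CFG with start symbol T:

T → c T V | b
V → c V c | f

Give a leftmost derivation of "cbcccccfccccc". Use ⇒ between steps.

T⇒cTV⇒cbV⇒cbcVc⇒cbccVcc⇒cbcccVccc⇒cbccccVcccc⇒cbcccccVccccc⇒cbcccccfccccc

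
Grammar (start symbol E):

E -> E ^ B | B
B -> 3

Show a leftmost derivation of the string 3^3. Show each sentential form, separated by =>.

E => E^B => B^B => 3^B => 3^3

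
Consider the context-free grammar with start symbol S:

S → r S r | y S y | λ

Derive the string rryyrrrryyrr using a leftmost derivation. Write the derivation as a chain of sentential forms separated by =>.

S => rSr   [S → r S r]
rSr => rrSrr   [S → r S r]
rrSrr => rrySyrr   [S → y S y]
rrySyrr => rryySyyrr   [S → y S y]
rryySyyrr => rryyrSryyrr   [S → r S r]
rryyrSryyrr => rryyrrSrryyrr   [S → r S r]
rryyrrSrryyrr => rryyrrrryyrr   [S → λ]

S=>rSr=>rrSrr=>rrySyrr=>rryySyyrr=>rryyrSryyrr=>rryyrrSrryyrr=>rryyrrrryyrr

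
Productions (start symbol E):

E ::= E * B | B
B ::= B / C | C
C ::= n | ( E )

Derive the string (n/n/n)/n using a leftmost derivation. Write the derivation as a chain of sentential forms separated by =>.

E => B   [E ::= B]
B => B/C   [B ::= B / C]
B/C => C/C   [B ::= C]
C/C => (E)/C   [C ::= ( E )]
(E)/C => (B)/C   [E ::= B]
(B)/C => (B/C)/C   [B ::= B / C]
(B/C)/C => (B/C/C)/C   [B ::= B / C]
(B/C/C)/C => (C/C/C)/C   [B ::= C]
(C/C/C)/C => (n/C/C)/C   [C ::= n]
(n/C/C)/C => (n/n/C)/C   [C ::= n]
(n/n/C)/C => (n/n/n)/C   [C ::= n]
(n/n/n)/C => (n/n/n)/n   [C ::= n]

E => B => B/C => C/C => (E)/C => (B)/C => (B/C)/C => (B/C/C)/C => (C/C/C)/C => (n/C/C)/C => (n/n/C)/C => (n/n/n)/C => (n/n/n)/n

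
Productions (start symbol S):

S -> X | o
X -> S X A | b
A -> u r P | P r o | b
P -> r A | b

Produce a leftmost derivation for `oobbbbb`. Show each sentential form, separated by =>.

S=>X=>SXA=>XXA=>SXAXA=>oXAXA=>oSXAAXA=>ooXAAXA=>oobAAXA=>oobbAXA=>oobbbXA=>oobbbbA=>oobbbbb

S => X   [S -> X]
X => SXA   [X -> S X A]
SXA => XXA   [S -> X]
XXA => SXAXA   [X -> S X A]
SXAXA => oXAXA   [S -> o]
oXAXA => oSXAAXA   [X -> S X A]
oSXAAXA => ooXAAXA   [S -> o]
ooXAAXA => oobAAXA   [X -> b]
oobAAXA => oobbAXA   [A -> b]
oobbAXA => oobbbXA   [A -> b]
oobbbXA => oobbbbA   [X -> b]
oobbbbA => oobbbbb   [A -> b]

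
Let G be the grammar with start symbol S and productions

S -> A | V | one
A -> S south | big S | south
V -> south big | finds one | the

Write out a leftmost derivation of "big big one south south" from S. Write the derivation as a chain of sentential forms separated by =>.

S => A => big S => big A => big big S => big big A => big big S south => big big A south => big big S south south => big big one south south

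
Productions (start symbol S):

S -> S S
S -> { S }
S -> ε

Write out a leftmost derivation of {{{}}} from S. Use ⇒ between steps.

S ⇒ SS ⇒ {S}S ⇒ {{S}}S ⇒ {{{S}}}S ⇒ {{{}}}S ⇒ {{{}}}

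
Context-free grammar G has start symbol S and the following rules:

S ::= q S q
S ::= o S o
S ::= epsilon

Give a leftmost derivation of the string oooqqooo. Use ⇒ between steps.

S⇒oSo⇒ooSoo⇒oooSooo⇒oooqSqooo⇒oooqqooo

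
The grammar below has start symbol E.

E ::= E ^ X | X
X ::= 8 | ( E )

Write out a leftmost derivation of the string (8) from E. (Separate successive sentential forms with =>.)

E => X   [E ::= X]
X => (E)   [X ::= ( E )]
(E) => (X)   [E ::= X]
(X) => (8)   [X ::= 8]

E => X => (E) => (X) => (8)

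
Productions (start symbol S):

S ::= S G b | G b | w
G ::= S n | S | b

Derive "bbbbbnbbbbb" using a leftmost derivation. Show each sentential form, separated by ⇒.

S⇒SGb⇒SGbGb⇒GbGbGb⇒SnbGbGb⇒SGbnbGbGb⇒GbGbnbGbGb⇒SbGbnbGbGb⇒GbbGbnbGbGb⇒bbbGbnbGbGb⇒bbbbbnbGbGb⇒bbbbbnbbbGb⇒bbbbbnbbbbb

S ⇒ SGb   [S ::= S G b]
SGb ⇒ SGbGb   [S ::= S G b]
SGbGb ⇒ GbGbGb   [S ::= G b]
GbGbGb ⇒ SnbGbGb   [G ::= S n]
SnbGbGb ⇒ SGbnbGbGb   [S ::= S G b]
SGbnbGbGb ⇒ GbGbnbGbGb   [S ::= G b]
GbGbnbGbGb ⇒ SbGbnbGbGb   [G ::= S]
SbGbnbGbGb ⇒ GbbGbnbGbGb   [S ::= G b]
GbbGbnbGbGb ⇒ bbbGbnbGbGb   [G ::= b]
bbbGbnbGbGb ⇒ bbbbbnbGbGb   [G ::= b]
bbbbbnbGbGb ⇒ bbbbbnbbbGb   [G ::= b]
bbbbbnbbbGb ⇒ bbbbbnbbbbb   [G ::= b]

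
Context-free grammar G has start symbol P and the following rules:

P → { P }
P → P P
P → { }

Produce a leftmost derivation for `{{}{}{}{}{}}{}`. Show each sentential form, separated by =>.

P=>PP=>{P}P=>{PP}P=>{PPP}P=>{PPPP}P=>{PPPPP}P=>{{}PPPP}P=>{{}{}PPP}P=>{{}{}{}PP}P=>{{}{}{}{}P}P=>{{}{}{}{}{}}P=>{{}{}{}{}{}}{}

P => PP   [P → P P]
PP => {P}P   [P → { P }]
{P}P => {PP}P   [P → P P]
{PP}P => {PPP}P   [P → P P]
{PPP}P => {PPPP}P   [P → P P]
{PPPP}P => {PPPPP}P   [P → P P]
{PPPPP}P => {{}PPPP}P   [P → { }]
{{}PPPP}P => {{}{}PPP}P   [P → { }]
{{}{}PPP}P => {{}{}{}PP}P   [P → { }]
{{}{}{}PP}P => {{}{}{}{}P}P   [P → { }]
{{}{}{}{}P}P => {{}{}{}{}{}}P   [P → { }]
{{}{}{}{}{}}P => {{}{}{}{}{}}{}   [P → { }]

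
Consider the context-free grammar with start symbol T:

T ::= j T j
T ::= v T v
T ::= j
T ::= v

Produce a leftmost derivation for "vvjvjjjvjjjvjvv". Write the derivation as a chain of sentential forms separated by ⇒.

T ⇒ vTv   [T ::= v T v]
vTv ⇒ vvTvv   [T ::= v T v]
vvTvv ⇒ vvjTjvv   [T ::= j T j]
vvjTjvv ⇒ vvjvTvjvv   [T ::= v T v]
vvjvTvjvv ⇒ vvjvjTjvjvv   [T ::= j T j]
vvjvjTjvjvv ⇒ vvjvjjTjjvjvv   [T ::= j T j]
vvjvjjTjjvjvv ⇒ vvjvjjjTjjjvjvv   [T ::= j T j]
vvjvjjjTjjjvjvv ⇒ vvjvjjjvjjjvjvv   [T ::= v]

T⇒vTv⇒vvTvv⇒vvjTjvv⇒vvjvTvjvv⇒vvjvjTjvjvv⇒vvjvjjTjjvjvv⇒vvjvjjjTjjjvjvv⇒vvjvjjjvjjjvjvv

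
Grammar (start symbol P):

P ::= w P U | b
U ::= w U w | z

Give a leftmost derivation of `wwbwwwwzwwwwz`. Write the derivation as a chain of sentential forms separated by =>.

P => wPU   [P ::= w P U]
wPU => wwPUU   [P ::= w P U]
wwPUU => wwbUU   [P ::= b]
wwbUU => wwbwUwU   [U ::= w U w]
wwbwUwU => wwbwwUwwU   [U ::= w U w]
wwbwwUwwU => wwbwwwUwwwU   [U ::= w U w]
wwbwwwUwwwU => wwbwwwwUwwwwU   [U ::= w U w]
wwbwwwwUwwwwU => wwbwwwwzwwwwU   [U ::= z]
wwbwwwwzwwwwU => wwbwwwwzwwwwz   [U ::= z]

P => wPU => wwPUU => wwbUU => wwbwUwU => wwbwwUwwU => wwbwwwUwwwU => wwbwwwwUwwwwU => wwbwwwwzwwwwU => wwbwwwwzwwwwz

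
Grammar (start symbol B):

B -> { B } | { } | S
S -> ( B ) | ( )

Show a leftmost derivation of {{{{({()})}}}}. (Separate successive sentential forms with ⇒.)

B⇒{B}⇒{{B}}⇒{{{B}}}⇒{{{{B}}}}⇒{{{{S}}}}⇒{{{{(B)}}}}⇒{{{{({B})}}}}⇒{{{{({S})}}}}⇒{{{{({()})}}}}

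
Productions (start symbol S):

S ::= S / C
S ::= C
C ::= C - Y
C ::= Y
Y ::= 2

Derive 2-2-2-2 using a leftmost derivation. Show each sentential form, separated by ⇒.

S ⇒ C ⇒ C-Y ⇒ C-Y-Y ⇒ C-Y-Y-Y ⇒ Y-Y-Y-Y ⇒ 2-Y-Y-Y ⇒ 2-2-Y-Y ⇒ 2-2-2-Y ⇒ 2-2-2-2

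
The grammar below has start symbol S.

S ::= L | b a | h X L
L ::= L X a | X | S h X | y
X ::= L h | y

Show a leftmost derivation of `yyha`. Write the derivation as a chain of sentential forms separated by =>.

S=>L=>LXa=>yXa=>yLha=>yyha

S => L   [S ::= L]
L => LXa   [L ::= L X a]
LXa => yXa   [L ::= y]
yXa => yLha   [X ::= L h]
yLha => yyha   [L ::= y]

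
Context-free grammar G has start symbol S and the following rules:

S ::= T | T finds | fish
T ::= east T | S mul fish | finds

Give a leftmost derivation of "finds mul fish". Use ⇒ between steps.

S ⇒ T ⇒ S mul fish ⇒ T mul fish ⇒ finds mul fish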